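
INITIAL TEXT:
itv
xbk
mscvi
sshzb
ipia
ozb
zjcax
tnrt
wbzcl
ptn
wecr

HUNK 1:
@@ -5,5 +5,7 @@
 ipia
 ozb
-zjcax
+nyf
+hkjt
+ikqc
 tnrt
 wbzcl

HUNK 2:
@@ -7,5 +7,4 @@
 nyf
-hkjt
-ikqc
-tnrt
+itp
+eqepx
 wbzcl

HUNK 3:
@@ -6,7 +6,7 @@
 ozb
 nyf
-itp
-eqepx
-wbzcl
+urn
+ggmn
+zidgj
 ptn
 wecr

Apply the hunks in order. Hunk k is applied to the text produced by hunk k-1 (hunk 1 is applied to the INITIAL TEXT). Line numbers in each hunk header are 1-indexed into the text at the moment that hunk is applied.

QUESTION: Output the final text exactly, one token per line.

Answer: itv
xbk
mscvi
sshzb
ipia
ozb
nyf
urn
ggmn
zidgj
ptn
wecr

Derivation:
Hunk 1: at line 5 remove [zjcax] add [nyf,hkjt,ikqc] -> 13 lines: itv xbk mscvi sshzb ipia ozb nyf hkjt ikqc tnrt wbzcl ptn wecr
Hunk 2: at line 7 remove [hkjt,ikqc,tnrt] add [itp,eqepx] -> 12 lines: itv xbk mscvi sshzb ipia ozb nyf itp eqepx wbzcl ptn wecr
Hunk 3: at line 6 remove [itp,eqepx,wbzcl] add [urn,ggmn,zidgj] -> 12 lines: itv xbk mscvi sshzb ipia ozb nyf urn ggmn zidgj ptn wecr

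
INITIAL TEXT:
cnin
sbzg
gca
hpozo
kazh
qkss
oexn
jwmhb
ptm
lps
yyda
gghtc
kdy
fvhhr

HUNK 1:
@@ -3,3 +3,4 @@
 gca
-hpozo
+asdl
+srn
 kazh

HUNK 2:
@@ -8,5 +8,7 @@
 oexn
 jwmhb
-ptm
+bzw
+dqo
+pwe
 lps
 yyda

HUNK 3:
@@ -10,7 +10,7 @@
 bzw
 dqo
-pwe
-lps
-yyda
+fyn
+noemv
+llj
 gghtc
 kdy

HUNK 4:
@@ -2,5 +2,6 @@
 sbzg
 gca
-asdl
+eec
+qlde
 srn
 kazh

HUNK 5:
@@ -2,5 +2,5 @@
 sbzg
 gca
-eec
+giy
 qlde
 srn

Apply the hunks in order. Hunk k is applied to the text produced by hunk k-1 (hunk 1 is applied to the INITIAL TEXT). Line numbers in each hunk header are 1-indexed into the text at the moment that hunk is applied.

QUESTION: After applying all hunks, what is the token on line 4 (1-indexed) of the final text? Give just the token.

Answer: giy

Derivation:
Hunk 1: at line 3 remove [hpozo] add [asdl,srn] -> 15 lines: cnin sbzg gca asdl srn kazh qkss oexn jwmhb ptm lps yyda gghtc kdy fvhhr
Hunk 2: at line 8 remove [ptm] add [bzw,dqo,pwe] -> 17 lines: cnin sbzg gca asdl srn kazh qkss oexn jwmhb bzw dqo pwe lps yyda gghtc kdy fvhhr
Hunk 3: at line 10 remove [pwe,lps,yyda] add [fyn,noemv,llj] -> 17 lines: cnin sbzg gca asdl srn kazh qkss oexn jwmhb bzw dqo fyn noemv llj gghtc kdy fvhhr
Hunk 4: at line 2 remove [asdl] add [eec,qlde] -> 18 lines: cnin sbzg gca eec qlde srn kazh qkss oexn jwmhb bzw dqo fyn noemv llj gghtc kdy fvhhr
Hunk 5: at line 2 remove [eec] add [giy] -> 18 lines: cnin sbzg gca giy qlde srn kazh qkss oexn jwmhb bzw dqo fyn noemv llj gghtc kdy fvhhr
Final line 4: giy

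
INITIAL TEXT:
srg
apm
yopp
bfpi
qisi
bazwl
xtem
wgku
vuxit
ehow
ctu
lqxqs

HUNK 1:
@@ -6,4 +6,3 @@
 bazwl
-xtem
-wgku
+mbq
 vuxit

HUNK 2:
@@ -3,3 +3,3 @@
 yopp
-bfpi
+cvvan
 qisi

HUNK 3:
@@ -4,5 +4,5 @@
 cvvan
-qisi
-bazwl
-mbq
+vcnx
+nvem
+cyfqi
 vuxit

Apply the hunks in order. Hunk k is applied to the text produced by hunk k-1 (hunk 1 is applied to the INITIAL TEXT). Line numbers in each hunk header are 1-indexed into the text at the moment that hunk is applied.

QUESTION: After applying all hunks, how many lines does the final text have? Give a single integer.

Hunk 1: at line 6 remove [xtem,wgku] add [mbq] -> 11 lines: srg apm yopp bfpi qisi bazwl mbq vuxit ehow ctu lqxqs
Hunk 2: at line 3 remove [bfpi] add [cvvan] -> 11 lines: srg apm yopp cvvan qisi bazwl mbq vuxit ehow ctu lqxqs
Hunk 3: at line 4 remove [qisi,bazwl,mbq] add [vcnx,nvem,cyfqi] -> 11 lines: srg apm yopp cvvan vcnx nvem cyfqi vuxit ehow ctu lqxqs
Final line count: 11

Answer: 11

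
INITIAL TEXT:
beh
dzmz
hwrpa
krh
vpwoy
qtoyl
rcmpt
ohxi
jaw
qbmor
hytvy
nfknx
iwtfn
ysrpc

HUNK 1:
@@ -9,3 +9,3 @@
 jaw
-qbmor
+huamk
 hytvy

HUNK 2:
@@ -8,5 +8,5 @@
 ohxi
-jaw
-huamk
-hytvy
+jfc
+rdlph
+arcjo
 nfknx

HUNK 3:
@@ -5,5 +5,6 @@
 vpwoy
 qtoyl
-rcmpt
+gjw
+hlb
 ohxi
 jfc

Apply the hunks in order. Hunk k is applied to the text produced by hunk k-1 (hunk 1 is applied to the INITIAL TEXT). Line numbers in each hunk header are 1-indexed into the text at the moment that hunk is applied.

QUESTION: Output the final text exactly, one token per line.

Answer: beh
dzmz
hwrpa
krh
vpwoy
qtoyl
gjw
hlb
ohxi
jfc
rdlph
arcjo
nfknx
iwtfn
ysrpc

Derivation:
Hunk 1: at line 9 remove [qbmor] add [huamk] -> 14 lines: beh dzmz hwrpa krh vpwoy qtoyl rcmpt ohxi jaw huamk hytvy nfknx iwtfn ysrpc
Hunk 2: at line 8 remove [jaw,huamk,hytvy] add [jfc,rdlph,arcjo] -> 14 lines: beh dzmz hwrpa krh vpwoy qtoyl rcmpt ohxi jfc rdlph arcjo nfknx iwtfn ysrpc
Hunk 3: at line 5 remove [rcmpt] add [gjw,hlb] -> 15 lines: beh dzmz hwrpa krh vpwoy qtoyl gjw hlb ohxi jfc rdlph arcjo nfknx iwtfn ysrpc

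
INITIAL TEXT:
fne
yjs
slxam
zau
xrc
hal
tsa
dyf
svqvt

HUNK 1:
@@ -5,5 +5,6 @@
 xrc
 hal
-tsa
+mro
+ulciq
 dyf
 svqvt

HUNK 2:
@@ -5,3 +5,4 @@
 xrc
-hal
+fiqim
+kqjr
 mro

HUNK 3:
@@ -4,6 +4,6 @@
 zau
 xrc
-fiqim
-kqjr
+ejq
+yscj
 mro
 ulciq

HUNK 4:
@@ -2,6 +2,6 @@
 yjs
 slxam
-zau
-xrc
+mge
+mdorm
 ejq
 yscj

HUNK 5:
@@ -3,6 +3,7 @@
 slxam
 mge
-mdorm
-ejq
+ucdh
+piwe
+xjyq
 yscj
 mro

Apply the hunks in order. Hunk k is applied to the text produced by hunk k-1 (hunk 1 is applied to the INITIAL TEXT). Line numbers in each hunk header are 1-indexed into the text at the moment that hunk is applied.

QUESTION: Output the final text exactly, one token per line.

Hunk 1: at line 5 remove [tsa] add [mro,ulciq] -> 10 lines: fne yjs slxam zau xrc hal mro ulciq dyf svqvt
Hunk 2: at line 5 remove [hal] add [fiqim,kqjr] -> 11 lines: fne yjs slxam zau xrc fiqim kqjr mro ulciq dyf svqvt
Hunk 3: at line 4 remove [fiqim,kqjr] add [ejq,yscj] -> 11 lines: fne yjs slxam zau xrc ejq yscj mro ulciq dyf svqvt
Hunk 4: at line 2 remove [zau,xrc] add [mge,mdorm] -> 11 lines: fne yjs slxam mge mdorm ejq yscj mro ulciq dyf svqvt
Hunk 5: at line 3 remove [mdorm,ejq] add [ucdh,piwe,xjyq] -> 12 lines: fne yjs slxam mge ucdh piwe xjyq yscj mro ulciq dyf svqvt

Answer: fne
yjs
slxam
mge
ucdh
piwe
xjyq
yscj
mro
ulciq
dyf
svqvt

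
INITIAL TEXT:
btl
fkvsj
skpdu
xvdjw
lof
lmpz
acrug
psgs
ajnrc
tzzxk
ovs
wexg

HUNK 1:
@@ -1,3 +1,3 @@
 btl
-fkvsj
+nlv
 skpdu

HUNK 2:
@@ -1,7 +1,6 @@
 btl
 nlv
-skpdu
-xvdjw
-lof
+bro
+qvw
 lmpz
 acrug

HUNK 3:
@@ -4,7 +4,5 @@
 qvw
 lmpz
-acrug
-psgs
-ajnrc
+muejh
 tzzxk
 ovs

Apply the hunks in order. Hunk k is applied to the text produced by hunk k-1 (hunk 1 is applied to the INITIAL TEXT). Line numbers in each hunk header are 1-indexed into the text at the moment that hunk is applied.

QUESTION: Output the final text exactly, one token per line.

Answer: btl
nlv
bro
qvw
lmpz
muejh
tzzxk
ovs
wexg

Derivation:
Hunk 1: at line 1 remove [fkvsj] add [nlv] -> 12 lines: btl nlv skpdu xvdjw lof lmpz acrug psgs ajnrc tzzxk ovs wexg
Hunk 2: at line 1 remove [skpdu,xvdjw,lof] add [bro,qvw] -> 11 lines: btl nlv bro qvw lmpz acrug psgs ajnrc tzzxk ovs wexg
Hunk 3: at line 4 remove [acrug,psgs,ajnrc] add [muejh] -> 9 lines: btl nlv bro qvw lmpz muejh tzzxk ovs wexg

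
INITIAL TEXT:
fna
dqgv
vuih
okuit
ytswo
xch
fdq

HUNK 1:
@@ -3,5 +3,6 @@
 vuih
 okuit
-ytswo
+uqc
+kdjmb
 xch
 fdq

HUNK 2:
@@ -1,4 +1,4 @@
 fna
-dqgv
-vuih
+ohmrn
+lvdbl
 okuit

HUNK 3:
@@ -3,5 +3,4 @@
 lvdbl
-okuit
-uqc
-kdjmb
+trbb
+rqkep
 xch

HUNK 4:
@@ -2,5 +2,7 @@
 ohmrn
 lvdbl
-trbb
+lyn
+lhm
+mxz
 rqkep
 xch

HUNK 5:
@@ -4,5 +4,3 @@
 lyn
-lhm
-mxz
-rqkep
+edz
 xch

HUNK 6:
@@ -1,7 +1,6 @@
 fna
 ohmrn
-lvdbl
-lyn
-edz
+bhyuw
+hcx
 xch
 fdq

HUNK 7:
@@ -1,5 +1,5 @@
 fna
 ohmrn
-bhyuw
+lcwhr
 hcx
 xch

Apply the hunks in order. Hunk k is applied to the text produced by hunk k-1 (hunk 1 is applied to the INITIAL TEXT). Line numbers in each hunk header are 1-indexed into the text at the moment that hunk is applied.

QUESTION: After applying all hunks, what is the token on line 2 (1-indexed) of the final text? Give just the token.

Answer: ohmrn

Derivation:
Hunk 1: at line 3 remove [ytswo] add [uqc,kdjmb] -> 8 lines: fna dqgv vuih okuit uqc kdjmb xch fdq
Hunk 2: at line 1 remove [dqgv,vuih] add [ohmrn,lvdbl] -> 8 lines: fna ohmrn lvdbl okuit uqc kdjmb xch fdq
Hunk 3: at line 3 remove [okuit,uqc,kdjmb] add [trbb,rqkep] -> 7 lines: fna ohmrn lvdbl trbb rqkep xch fdq
Hunk 4: at line 2 remove [trbb] add [lyn,lhm,mxz] -> 9 lines: fna ohmrn lvdbl lyn lhm mxz rqkep xch fdq
Hunk 5: at line 4 remove [lhm,mxz,rqkep] add [edz] -> 7 lines: fna ohmrn lvdbl lyn edz xch fdq
Hunk 6: at line 1 remove [lvdbl,lyn,edz] add [bhyuw,hcx] -> 6 lines: fna ohmrn bhyuw hcx xch fdq
Hunk 7: at line 1 remove [bhyuw] add [lcwhr] -> 6 lines: fna ohmrn lcwhr hcx xch fdq
Final line 2: ohmrn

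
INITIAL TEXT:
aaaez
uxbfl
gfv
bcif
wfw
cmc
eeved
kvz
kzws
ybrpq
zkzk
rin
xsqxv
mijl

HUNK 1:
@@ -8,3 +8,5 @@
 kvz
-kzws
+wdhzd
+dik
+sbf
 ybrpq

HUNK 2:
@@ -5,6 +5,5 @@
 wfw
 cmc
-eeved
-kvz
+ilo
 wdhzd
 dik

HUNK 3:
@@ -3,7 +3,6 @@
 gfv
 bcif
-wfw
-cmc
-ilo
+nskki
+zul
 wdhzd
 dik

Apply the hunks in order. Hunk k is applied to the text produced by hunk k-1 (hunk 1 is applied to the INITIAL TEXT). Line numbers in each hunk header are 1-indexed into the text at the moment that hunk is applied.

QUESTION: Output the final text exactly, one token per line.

Answer: aaaez
uxbfl
gfv
bcif
nskki
zul
wdhzd
dik
sbf
ybrpq
zkzk
rin
xsqxv
mijl

Derivation:
Hunk 1: at line 8 remove [kzws] add [wdhzd,dik,sbf] -> 16 lines: aaaez uxbfl gfv bcif wfw cmc eeved kvz wdhzd dik sbf ybrpq zkzk rin xsqxv mijl
Hunk 2: at line 5 remove [eeved,kvz] add [ilo] -> 15 lines: aaaez uxbfl gfv bcif wfw cmc ilo wdhzd dik sbf ybrpq zkzk rin xsqxv mijl
Hunk 3: at line 3 remove [wfw,cmc,ilo] add [nskki,zul] -> 14 lines: aaaez uxbfl gfv bcif nskki zul wdhzd dik sbf ybrpq zkzk rin xsqxv mijl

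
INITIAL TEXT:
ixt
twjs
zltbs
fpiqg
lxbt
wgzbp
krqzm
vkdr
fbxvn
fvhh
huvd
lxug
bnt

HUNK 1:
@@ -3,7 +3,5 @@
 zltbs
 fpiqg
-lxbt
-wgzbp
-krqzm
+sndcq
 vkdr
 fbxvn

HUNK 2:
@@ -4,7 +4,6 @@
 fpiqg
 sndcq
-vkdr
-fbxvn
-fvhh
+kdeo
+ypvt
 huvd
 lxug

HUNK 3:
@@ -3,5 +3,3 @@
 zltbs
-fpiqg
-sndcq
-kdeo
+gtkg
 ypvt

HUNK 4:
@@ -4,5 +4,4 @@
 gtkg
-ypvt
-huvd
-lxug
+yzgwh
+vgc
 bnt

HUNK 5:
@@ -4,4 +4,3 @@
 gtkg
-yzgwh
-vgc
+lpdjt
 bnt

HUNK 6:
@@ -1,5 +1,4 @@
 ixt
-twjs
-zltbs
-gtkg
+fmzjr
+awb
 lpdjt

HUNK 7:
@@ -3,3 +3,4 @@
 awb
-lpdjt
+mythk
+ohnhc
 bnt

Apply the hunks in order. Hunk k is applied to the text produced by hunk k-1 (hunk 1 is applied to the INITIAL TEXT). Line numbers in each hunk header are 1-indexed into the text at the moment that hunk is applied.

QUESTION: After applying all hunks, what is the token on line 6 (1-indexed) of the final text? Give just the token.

Hunk 1: at line 3 remove [lxbt,wgzbp,krqzm] add [sndcq] -> 11 lines: ixt twjs zltbs fpiqg sndcq vkdr fbxvn fvhh huvd lxug bnt
Hunk 2: at line 4 remove [vkdr,fbxvn,fvhh] add [kdeo,ypvt] -> 10 lines: ixt twjs zltbs fpiqg sndcq kdeo ypvt huvd lxug bnt
Hunk 3: at line 3 remove [fpiqg,sndcq,kdeo] add [gtkg] -> 8 lines: ixt twjs zltbs gtkg ypvt huvd lxug bnt
Hunk 4: at line 4 remove [ypvt,huvd,lxug] add [yzgwh,vgc] -> 7 lines: ixt twjs zltbs gtkg yzgwh vgc bnt
Hunk 5: at line 4 remove [yzgwh,vgc] add [lpdjt] -> 6 lines: ixt twjs zltbs gtkg lpdjt bnt
Hunk 6: at line 1 remove [twjs,zltbs,gtkg] add [fmzjr,awb] -> 5 lines: ixt fmzjr awb lpdjt bnt
Hunk 7: at line 3 remove [lpdjt] add [mythk,ohnhc] -> 6 lines: ixt fmzjr awb mythk ohnhc bnt
Final line 6: bnt

Answer: bnt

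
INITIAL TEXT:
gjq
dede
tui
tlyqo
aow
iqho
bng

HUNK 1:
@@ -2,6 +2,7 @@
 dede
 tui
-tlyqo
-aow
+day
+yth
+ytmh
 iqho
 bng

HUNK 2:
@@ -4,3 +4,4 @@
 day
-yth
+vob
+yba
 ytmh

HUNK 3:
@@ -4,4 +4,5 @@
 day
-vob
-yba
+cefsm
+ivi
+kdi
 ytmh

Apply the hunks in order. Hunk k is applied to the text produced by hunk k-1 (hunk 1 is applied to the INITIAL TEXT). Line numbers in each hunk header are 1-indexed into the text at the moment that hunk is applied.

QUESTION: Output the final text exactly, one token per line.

Hunk 1: at line 2 remove [tlyqo,aow] add [day,yth,ytmh] -> 8 lines: gjq dede tui day yth ytmh iqho bng
Hunk 2: at line 4 remove [yth] add [vob,yba] -> 9 lines: gjq dede tui day vob yba ytmh iqho bng
Hunk 3: at line 4 remove [vob,yba] add [cefsm,ivi,kdi] -> 10 lines: gjq dede tui day cefsm ivi kdi ytmh iqho bng

Answer: gjq
dede
tui
day
cefsm
ivi
kdi
ytmh
iqho
bng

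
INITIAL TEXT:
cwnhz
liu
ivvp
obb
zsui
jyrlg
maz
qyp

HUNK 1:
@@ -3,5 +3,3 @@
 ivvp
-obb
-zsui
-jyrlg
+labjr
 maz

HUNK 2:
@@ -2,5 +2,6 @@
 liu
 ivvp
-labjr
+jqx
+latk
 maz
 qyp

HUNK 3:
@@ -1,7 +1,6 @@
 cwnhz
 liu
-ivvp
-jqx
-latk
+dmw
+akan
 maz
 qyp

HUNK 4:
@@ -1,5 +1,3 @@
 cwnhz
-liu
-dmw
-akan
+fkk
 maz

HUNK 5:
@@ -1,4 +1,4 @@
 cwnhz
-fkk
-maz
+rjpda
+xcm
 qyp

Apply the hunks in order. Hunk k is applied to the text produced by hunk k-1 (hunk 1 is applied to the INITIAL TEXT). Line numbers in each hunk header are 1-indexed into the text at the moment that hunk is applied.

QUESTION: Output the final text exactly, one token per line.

Hunk 1: at line 3 remove [obb,zsui,jyrlg] add [labjr] -> 6 lines: cwnhz liu ivvp labjr maz qyp
Hunk 2: at line 2 remove [labjr] add [jqx,latk] -> 7 lines: cwnhz liu ivvp jqx latk maz qyp
Hunk 3: at line 1 remove [ivvp,jqx,latk] add [dmw,akan] -> 6 lines: cwnhz liu dmw akan maz qyp
Hunk 4: at line 1 remove [liu,dmw,akan] add [fkk] -> 4 lines: cwnhz fkk maz qyp
Hunk 5: at line 1 remove [fkk,maz] add [rjpda,xcm] -> 4 lines: cwnhz rjpda xcm qyp

Answer: cwnhz
rjpda
xcm
qyp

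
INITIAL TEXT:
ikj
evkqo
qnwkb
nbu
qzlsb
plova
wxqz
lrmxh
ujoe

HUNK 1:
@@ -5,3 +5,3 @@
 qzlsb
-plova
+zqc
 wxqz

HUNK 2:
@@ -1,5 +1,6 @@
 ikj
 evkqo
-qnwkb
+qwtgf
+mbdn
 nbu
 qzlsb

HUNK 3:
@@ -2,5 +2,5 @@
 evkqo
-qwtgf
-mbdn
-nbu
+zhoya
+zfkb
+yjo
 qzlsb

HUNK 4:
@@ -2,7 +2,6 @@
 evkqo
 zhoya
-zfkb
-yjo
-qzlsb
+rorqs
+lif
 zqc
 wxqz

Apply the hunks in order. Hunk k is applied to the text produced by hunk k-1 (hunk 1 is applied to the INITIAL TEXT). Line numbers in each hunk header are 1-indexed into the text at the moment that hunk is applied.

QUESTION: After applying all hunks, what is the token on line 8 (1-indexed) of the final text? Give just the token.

Hunk 1: at line 5 remove [plova] add [zqc] -> 9 lines: ikj evkqo qnwkb nbu qzlsb zqc wxqz lrmxh ujoe
Hunk 2: at line 1 remove [qnwkb] add [qwtgf,mbdn] -> 10 lines: ikj evkqo qwtgf mbdn nbu qzlsb zqc wxqz lrmxh ujoe
Hunk 3: at line 2 remove [qwtgf,mbdn,nbu] add [zhoya,zfkb,yjo] -> 10 lines: ikj evkqo zhoya zfkb yjo qzlsb zqc wxqz lrmxh ujoe
Hunk 4: at line 2 remove [zfkb,yjo,qzlsb] add [rorqs,lif] -> 9 lines: ikj evkqo zhoya rorqs lif zqc wxqz lrmxh ujoe
Final line 8: lrmxh

Answer: lrmxh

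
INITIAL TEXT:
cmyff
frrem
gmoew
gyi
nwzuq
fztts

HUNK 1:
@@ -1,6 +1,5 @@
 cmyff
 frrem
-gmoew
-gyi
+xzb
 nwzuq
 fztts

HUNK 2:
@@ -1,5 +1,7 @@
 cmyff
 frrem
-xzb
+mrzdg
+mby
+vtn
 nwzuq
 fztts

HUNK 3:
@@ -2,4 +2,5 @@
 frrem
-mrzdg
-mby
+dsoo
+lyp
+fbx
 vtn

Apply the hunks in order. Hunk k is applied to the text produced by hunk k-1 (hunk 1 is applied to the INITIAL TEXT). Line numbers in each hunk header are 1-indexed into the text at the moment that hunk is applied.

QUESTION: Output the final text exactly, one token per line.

Hunk 1: at line 1 remove [gmoew,gyi] add [xzb] -> 5 lines: cmyff frrem xzb nwzuq fztts
Hunk 2: at line 1 remove [xzb] add [mrzdg,mby,vtn] -> 7 lines: cmyff frrem mrzdg mby vtn nwzuq fztts
Hunk 3: at line 2 remove [mrzdg,mby] add [dsoo,lyp,fbx] -> 8 lines: cmyff frrem dsoo lyp fbx vtn nwzuq fztts

Answer: cmyff
frrem
dsoo
lyp
fbx
vtn
nwzuq
fztts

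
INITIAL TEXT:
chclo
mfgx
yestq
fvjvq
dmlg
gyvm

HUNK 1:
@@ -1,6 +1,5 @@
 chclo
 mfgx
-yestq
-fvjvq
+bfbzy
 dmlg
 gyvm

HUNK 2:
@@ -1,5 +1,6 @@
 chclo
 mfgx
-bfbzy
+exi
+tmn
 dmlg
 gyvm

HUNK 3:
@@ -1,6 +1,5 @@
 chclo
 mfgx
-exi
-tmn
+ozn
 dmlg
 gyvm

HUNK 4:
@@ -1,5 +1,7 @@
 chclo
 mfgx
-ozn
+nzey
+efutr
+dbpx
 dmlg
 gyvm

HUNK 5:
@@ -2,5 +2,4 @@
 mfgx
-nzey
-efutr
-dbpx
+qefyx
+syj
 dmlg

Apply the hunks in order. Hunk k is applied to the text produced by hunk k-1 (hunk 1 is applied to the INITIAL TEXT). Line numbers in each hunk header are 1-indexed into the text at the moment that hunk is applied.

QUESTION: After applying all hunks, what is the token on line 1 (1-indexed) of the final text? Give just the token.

Answer: chclo

Derivation:
Hunk 1: at line 1 remove [yestq,fvjvq] add [bfbzy] -> 5 lines: chclo mfgx bfbzy dmlg gyvm
Hunk 2: at line 1 remove [bfbzy] add [exi,tmn] -> 6 lines: chclo mfgx exi tmn dmlg gyvm
Hunk 3: at line 1 remove [exi,tmn] add [ozn] -> 5 lines: chclo mfgx ozn dmlg gyvm
Hunk 4: at line 1 remove [ozn] add [nzey,efutr,dbpx] -> 7 lines: chclo mfgx nzey efutr dbpx dmlg gyvm
Hunk 5: at line 2 remove [nzey,efutr,dbpx] add [qefyx,syj] -> 6 lines: chclo mfgx qefyx syj dmlg gyvm
Final line 1: chclo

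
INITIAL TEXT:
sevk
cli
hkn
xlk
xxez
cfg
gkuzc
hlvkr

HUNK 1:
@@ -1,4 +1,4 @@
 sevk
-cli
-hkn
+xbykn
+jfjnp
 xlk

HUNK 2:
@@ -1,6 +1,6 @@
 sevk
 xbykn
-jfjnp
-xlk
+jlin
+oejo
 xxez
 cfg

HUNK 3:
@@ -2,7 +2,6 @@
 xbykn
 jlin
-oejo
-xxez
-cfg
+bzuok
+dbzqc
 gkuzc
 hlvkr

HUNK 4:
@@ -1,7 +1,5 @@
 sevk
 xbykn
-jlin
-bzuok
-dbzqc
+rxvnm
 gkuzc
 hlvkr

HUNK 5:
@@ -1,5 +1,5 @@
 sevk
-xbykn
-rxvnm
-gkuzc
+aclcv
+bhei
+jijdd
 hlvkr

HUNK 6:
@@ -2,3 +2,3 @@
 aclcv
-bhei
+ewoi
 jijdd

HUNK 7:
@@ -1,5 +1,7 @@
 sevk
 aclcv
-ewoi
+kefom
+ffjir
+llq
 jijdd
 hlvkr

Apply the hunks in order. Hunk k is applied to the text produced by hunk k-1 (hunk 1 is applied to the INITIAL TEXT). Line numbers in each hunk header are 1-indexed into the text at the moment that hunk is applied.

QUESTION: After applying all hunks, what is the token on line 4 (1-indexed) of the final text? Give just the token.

Hunk 1: at line 1 remove [cli,hkn] add [xbykn,jfjnp] -> 8 lines: sevk xbykn jfjnp xlk xxez cfg gkuzc hlvkr
Hunk 2: at line 1 remove [jfjnp,xlk] add [jlin,oejo] -> 8 lines: sevk xbykn jlin oejo xxez cfg gkuzc hlvkr
Hunk 3: at line 2 remove [oejo,xxez,cfg] add [bzuok,dbzqc] -> 7 lines: sevk xbykn jlin bzuok dbzqc gkuzc hlvkr
Hunk 4: at line 1 remove [jlin,bzuok,dbzqc] add [rxvnm] -> 5 lines: sevk xbykn rxvnm gkuzc hlvkr
Hunk 5: at line 1 remove [xbykn,rxvnm,gkuzc] add [aclcv,bhei,jijdd] -> 5 lines: sevk aclcv bhei jijdd hlvkr
Hunk 6: at line 2 remove [bhei] add [ewoi] -> 5 lines: sevk aclcv ewoi jijdd hlvkr
Hunk 7: at line 1 remove [ewoi] add [kefom,ffjir,llq] -> 7 lines: sevk aclcv kefom ffjir llq jijdd hlvkr
Final line 4: ffjir

Answer: ffjir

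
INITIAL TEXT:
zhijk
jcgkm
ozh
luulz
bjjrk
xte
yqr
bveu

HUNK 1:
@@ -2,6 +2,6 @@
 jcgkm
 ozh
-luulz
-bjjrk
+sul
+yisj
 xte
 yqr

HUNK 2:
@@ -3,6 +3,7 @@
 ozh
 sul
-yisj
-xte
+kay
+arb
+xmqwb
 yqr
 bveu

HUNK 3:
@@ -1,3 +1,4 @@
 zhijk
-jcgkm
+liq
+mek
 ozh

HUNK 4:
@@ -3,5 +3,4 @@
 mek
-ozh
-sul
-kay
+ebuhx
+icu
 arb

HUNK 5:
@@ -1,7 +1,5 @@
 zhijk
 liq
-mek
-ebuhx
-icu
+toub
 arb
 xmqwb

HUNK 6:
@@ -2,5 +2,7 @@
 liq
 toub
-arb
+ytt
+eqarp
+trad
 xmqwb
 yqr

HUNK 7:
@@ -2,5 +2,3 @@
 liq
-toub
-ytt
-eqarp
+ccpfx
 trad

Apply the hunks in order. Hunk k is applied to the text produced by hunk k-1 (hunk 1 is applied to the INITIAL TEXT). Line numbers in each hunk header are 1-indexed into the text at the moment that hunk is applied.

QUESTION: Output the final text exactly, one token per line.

Answer: zhijk
liq
ccpfx
trad
xmqwb
yqr
bveu

Derivation:
Hunk 1: at line 2 remove [luulz,bjjrk] add [sul,yisj] -> 8 lines: zhijk jcgkm ozh sul yisj xte yqr bveu
Hunk 2: at line 3 remove [yisj,xte] add [kay,arb,xmqwb] -> 9 lines: zhijk jcgkm ozh sul kay arb xmqwb yqr bveu
Hunk 3: at line 1 remove [jcgkm] add [liq,mek] -> 10 lines: zhijk liq mek ozh sul kay arb xmqwb yqr bveu
Hunk 4: at line 3 remove [ozh,sul,kay] add [ebuhx,icu] -> 9 lines: zhijk liq mek ebuhx icu arb xmqwb yqr bveu
Hunk 5: at line 1 remove [mek,ebuhx,icu] add [toub] -> 7 lines: zhijk liq toub arb xmqwb yqr bveu
Hunk 6: at line 2 remove [arb] add [ytt,eqarp,trad] -> 9 lines: zhijk liq toub ytt eqarp trad xmqwb yqr bveu
Hunk 7: at line 2 remove [toub,ytt,eqarp] add [ccpfx] -> 7 lines: zhijk liq ccpfx trad xmqwb yqr bveu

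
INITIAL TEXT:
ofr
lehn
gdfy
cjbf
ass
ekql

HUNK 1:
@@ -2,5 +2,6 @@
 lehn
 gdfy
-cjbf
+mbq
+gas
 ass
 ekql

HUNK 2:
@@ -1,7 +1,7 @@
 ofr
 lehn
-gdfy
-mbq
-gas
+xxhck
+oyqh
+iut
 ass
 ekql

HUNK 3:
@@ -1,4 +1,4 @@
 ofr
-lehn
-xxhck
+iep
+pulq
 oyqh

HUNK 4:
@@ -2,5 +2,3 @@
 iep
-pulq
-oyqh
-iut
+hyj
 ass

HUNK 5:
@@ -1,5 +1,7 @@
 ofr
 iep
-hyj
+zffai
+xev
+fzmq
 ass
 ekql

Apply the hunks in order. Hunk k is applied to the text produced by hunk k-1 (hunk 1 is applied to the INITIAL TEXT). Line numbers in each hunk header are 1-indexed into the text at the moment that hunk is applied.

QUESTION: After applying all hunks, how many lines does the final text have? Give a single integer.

Answer: 7

Derivation:
Hunk 1: at line 2 remove [cjbf] add [mbq,gas] -> 7 lines: ofr lehn gdfy mbq gas ass ekql
Hunk 2: at line 1 remove [gdfy,mbq,gas] add [xxhck,oyqh,iut] -> 7 lines: ofr lehn xxhck oyqh iut ass ekql
Hunk 3: at line 1 remove [lehn,xxhck] add [iep,pulq] -> 7 lines: ofr iep pulq oyqh iut ass ekql
Hunk 4: at line 2 remove [pulq,oyqh,iut] add [hyj] -> 5 lines: ofr iep hyj ass ekql
Hunk 5: at line 1 remove [hyj] add [zffai,xev,fzmq] -> 7 lines: ofr iep zffai xev fzmq ass ekql
Final line count: 7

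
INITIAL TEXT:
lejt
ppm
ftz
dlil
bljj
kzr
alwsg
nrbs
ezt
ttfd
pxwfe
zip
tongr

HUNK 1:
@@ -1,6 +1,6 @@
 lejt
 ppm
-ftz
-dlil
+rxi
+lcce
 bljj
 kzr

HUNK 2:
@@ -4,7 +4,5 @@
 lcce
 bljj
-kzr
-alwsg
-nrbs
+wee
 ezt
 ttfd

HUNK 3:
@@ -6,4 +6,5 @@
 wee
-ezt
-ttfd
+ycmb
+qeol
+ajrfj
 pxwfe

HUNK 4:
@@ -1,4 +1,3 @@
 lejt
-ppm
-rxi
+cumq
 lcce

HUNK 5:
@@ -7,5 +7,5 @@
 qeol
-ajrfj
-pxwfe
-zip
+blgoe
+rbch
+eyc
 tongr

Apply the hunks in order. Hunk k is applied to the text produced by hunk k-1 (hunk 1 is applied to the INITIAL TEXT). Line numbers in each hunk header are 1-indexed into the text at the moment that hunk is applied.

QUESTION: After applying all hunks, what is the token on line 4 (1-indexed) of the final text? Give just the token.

Hunk 1: at line 1 remove [ftz,dlil] add [rxi,lcce] -> 13 lines: lejt ppm rxi lcce bljj kzr alwsg nrbs ezt ttfd pxwfe zip tongr
Hunk 2: at line 4 remove [kzr,alwsg,nrbs] add [wee] -> 11 lines: lejt ppm rxi lcce bljj wee ezt ttfd pxwfe zip tongr
Hunk 3: at line 6 remove [ezt,ttfd] add [ycmb,qeol,ajrfj] -> 12 lines: lejt ppm rxi lcce bljj wee ycmb qeol ajrfj pxwfe zip tongr
Hunk 4: at line 1 remove [ppm,rxi] add [cumq] -> 11 lines: lejt cumq lcce bljj wee ycmb qeol ajrfj pxwfe zip tongr
Hunk 5: at line 7 remove [ajrfj,pxwfe,zip] add [blgoe,rbch,eyc] -> 11 lines: lejt cumq lcce bljj wee ycmb qeol blgoe rbch eyc tongr
Final line 4: bljj

Answer: bljj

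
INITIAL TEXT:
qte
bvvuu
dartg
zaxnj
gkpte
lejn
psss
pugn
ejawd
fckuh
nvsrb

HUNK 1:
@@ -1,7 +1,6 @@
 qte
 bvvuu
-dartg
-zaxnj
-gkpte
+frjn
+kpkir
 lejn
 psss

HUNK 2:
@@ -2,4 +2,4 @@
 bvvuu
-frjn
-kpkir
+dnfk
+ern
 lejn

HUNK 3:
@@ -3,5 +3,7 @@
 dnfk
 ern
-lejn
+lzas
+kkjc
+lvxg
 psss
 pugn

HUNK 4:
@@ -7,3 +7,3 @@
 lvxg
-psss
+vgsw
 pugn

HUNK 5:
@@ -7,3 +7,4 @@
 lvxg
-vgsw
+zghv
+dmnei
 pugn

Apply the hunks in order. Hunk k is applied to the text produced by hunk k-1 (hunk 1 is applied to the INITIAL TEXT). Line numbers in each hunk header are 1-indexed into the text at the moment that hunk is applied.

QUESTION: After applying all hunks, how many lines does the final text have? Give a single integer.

Answer: 13

Derivation:
Hunk 1: at line 1 remove [dartg,zaxnj,gkpte] add [frjn,kpkir] -> 10 lines: qte bvvuu frjn kpkir lejn psss pugn ejawd fckuh nvsrb
Hunk 2: at line 2 remove [frjn,kpkir] add [dnfk,ern] -> 10 lines: qte bvvuu dnfk ern lejn psss pugn ejawd fckuh nvsrb
Hunk 3: at line 3 remove [lejn] add [lzas,kkjc,lvxg] -> 12 lines: qte bvvuu dnfk ern lzas kkjc lvxg psss pugn ejawd fckuh nvsrb
Hunk 4: at line 7 remove [psss] add [vgsw] -> 12 lines: qte bvvuu dnfk ern lzas kkjc lvxg vgsw pugn ejawd fckuh nvsrb
Hunk 5: at line 7 remove [vgsw] add [zghv,dmnei] -> 13 lines: qte bvvuu dnfk ern lzas kkjc lvxg zghv dmnei pugn ejawd fckuh nvsrb
Final line count: 13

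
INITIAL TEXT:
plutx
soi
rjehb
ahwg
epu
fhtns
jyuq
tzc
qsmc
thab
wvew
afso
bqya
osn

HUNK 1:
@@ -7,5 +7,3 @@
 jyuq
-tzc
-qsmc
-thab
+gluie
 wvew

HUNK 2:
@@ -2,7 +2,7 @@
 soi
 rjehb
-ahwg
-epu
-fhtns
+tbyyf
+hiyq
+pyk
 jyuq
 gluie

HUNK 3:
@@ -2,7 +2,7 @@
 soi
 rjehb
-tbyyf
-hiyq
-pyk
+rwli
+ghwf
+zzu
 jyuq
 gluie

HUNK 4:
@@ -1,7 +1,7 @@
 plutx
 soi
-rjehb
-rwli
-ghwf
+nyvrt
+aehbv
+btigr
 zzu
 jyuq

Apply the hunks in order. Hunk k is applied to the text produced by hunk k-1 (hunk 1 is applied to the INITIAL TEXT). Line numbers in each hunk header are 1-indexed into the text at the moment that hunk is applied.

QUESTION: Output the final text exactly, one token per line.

Hunk 1: at line 7 remove [tzc,qsmc,thab] add [gluie] -> 12 lines: plutx soi rjehb ahwg epu fhtns jyuq gluie wvew afso bqya osn
Hunk 2: at line 2 remove [ahwg,epu,fhtns] add [tbyyf,hiyq,pyk] -> 12 lines: plutx soi rjehb tbyyf hiyq pyk jyuq gluie wvew afso bqya osn
Hunk 3: at line 2 remove [tbyyf,hiyq,pyk] add [rwli,ghwf,zzu] -> 12 lines: plutx soi rjehb rwli ghwf zzu jyuq gluie wvew afso bqya osn
Hunk 4: at line 1 remove [rjehb,rwli,ghwf] add [nyvrt,aehbv,btigr] -> 12 lines: plutx soi nyvrt aehbv btigr zzu jyuq gluie wvew afso bqya osn

Answer: plutx
soi
nyvrt
aehbv
btigr
zzu
jyuq
gluie
wvew
afso
bqya
osn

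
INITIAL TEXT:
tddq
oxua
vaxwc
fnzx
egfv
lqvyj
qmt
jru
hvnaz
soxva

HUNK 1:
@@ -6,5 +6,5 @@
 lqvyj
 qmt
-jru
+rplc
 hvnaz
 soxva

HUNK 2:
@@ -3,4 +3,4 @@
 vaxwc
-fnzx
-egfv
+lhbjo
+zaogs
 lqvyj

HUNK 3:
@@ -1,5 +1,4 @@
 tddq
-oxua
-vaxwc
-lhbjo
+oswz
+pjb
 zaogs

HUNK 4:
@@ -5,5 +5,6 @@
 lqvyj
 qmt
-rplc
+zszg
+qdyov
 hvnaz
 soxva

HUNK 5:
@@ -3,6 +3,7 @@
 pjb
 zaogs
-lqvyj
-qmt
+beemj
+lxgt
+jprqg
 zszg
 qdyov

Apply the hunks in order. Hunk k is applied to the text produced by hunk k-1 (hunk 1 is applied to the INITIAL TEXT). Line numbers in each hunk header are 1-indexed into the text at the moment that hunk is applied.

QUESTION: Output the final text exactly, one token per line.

Hunk 1: at line 6 remove [jru] add [rplc] -> 10 lines: tddq oxua vaxwc fnzx egfv lqvyj qmt rplc hvnaz soxva
Hunk 2: at line 3 remove [fnzx,egfv] add [lhbjo,zaogs] -> 10 lines: tddq oxua vaxwc lhbjo zaogs lqvyj qmt rplc hvnaz soxva
Hunk 3: at line 1 remove [oxua,vaxwc,lhbjo] add [oswz,pjb] -> 9 lines: tddq oswz pjb zaogs lqvyj qmt rplc hvnaz soxva
Hunk 4: at line 5 remove [rplc] add [zszg,qdyov] -> 10 lines: tddq oswz pjb zaogs lqvyj qmt zszg qdyov hvnaz soxva
Hunk 5: at line 3 remove [lqvyj,qmt] add [beemj,lxgt,jprqg] -> 11 lines: tddq oswz pjb zaogs beemj lxgt jprqg zszg qdyov hvnaz soxva

Answer: tddq
oswz
pjb
zaogs
beemj
lxgt
jprqg
zszg
qdyov
hvnaz
soxva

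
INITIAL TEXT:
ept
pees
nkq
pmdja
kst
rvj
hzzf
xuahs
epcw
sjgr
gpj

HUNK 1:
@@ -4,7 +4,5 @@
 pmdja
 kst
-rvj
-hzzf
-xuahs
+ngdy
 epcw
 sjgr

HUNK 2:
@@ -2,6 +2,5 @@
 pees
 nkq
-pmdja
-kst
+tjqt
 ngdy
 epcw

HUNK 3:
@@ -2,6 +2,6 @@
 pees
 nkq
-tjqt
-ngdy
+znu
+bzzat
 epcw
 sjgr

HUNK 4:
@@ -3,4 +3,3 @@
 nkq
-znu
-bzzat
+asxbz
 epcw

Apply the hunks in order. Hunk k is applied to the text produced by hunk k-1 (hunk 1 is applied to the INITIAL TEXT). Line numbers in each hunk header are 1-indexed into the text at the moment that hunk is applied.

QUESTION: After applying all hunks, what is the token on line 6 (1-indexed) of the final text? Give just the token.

Answer: sjgr

Derivation:
Hunk 1: at line 4 remove [rvj,hzzf,xuahs] add [ngdy] -> 9 lines: ept pees nkq pmdja kst ngdy epcw sjgr gpj
Hunk 2: at line 2 remove [pmdja,kst] add [tjqt] -> 8 lines: ept pees nkq tjqt ngdy epcw sjgr gpj
Hunk 3: at line 2 remove [tjqt,ngdy] add [znu,bzzat] -> 8 lines: ept pees nkq znu bzzat epcw sjgr gpj
Hunk 4: at line 3 remove [znu,bzzat] add [asxbz] -> 7 lines: ept pees nkq asxbz epcw sjgr gpj
Final line 6: sjgr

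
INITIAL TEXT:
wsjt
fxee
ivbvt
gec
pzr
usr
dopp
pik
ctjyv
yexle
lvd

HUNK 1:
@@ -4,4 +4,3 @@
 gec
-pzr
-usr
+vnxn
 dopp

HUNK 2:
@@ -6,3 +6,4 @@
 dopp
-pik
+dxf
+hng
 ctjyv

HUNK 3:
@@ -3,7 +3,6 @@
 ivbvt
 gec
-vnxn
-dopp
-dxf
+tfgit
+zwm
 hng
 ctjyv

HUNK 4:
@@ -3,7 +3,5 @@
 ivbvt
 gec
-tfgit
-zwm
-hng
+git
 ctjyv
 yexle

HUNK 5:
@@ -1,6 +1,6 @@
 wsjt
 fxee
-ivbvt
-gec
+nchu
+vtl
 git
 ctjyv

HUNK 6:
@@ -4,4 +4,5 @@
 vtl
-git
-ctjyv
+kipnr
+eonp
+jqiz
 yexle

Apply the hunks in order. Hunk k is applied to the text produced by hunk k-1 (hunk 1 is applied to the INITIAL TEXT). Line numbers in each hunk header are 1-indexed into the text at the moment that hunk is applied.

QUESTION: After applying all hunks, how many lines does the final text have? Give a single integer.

Answer: 9

Derivation:
Hunk 1: at line 4 remove [pzr,usr] add [vnxn] -> 10 lines: wsjt fxee ivbvt gec vnxn dopp pik ctjyv yexle lvd
Hunk 2: at line 6 remove [pik] add [dxf,hng] -> 11 lines: wsjt fxee ivbvt gec vnxn dopp dxf hng ctjyv yexle lvd
Hunk 3: at line 3 remove [vnxn,dopp,dxf] add [tfgit,zwm] -> 10 lines: wsjt fxee ivbvt gec tfgit zwm hng ctjyv yexle lvd
Hunk 4: at line 3 remove [tfgit,zwm,hng] add [git] -> 8 lines: wsjt fxee ivbvt gec git ctjyv yexle lvd
Hunk 5: at line 1 remove [ivbvt,gec] add [nchu,vtl] -> 8 lines: wsjt fxee nchu vtl git ctjyv yexle lvd
Hunk 6: at line 4 remove [git,ctjyv] add [kipnr,eonp,jqiz] -> 9 lines: wsjt fxee nchu vtl kipnr eonp jqiz yexle lvd
Final line count: 9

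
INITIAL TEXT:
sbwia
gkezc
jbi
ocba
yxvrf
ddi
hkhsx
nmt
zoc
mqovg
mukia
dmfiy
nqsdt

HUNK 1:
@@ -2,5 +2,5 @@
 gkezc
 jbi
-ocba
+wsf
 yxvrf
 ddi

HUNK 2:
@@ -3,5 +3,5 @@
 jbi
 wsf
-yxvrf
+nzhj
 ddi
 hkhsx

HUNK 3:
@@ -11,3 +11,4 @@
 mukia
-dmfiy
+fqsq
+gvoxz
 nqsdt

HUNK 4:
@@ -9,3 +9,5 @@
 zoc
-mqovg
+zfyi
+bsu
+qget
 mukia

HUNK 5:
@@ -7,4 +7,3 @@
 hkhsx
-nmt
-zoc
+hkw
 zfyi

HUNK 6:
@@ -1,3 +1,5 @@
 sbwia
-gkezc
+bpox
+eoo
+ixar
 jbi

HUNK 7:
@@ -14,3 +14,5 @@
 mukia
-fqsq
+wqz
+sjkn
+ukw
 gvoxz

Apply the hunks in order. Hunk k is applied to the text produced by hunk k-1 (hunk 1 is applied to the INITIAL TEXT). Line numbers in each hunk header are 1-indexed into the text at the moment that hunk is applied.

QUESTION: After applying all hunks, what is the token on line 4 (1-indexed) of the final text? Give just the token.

Answer: ixar

Derivation:
Hunk 1: at line 2 remove [ocba] add [wsf] -> 13 lines: sbwia gkezc jbi wsf yxvrf ddi hkhsx nmt zoc mqovg mukia dmfiy nqsdt
Hunk 2: at line 3 remove [yxvrf] add [nzhj] -> 13 lines: sbwia gkezc jbi wsf nzhj ddi hkhsx nmt zoc mqovg mukia dmfiy nqsdt
Hunk 3: at line 11 remove [dmfiy] add [fqsq,gvoxz] -> 14 lines: sbwia gkezc jbi wsf nzhj ddi hkhsx nmt zoc mqovg mukia fqsq gvoxz nqsdt
Hunk 4: at line 9 remove [mqovg] add [zfyi,bsu,qget] -> 16 lines: sbwia gkezc jbi wsf nzhj ddi hkhsx nmt zoc zfyi bsu qget mukia fqsq gvoxz nqsdt
Hunk 5: at line 7 remove [nmt,zoc] add [hkw] -> 15 lines: sbwia gkezc jbi wsf nzhj ddi hkhsx hkw zfyi bsu qget mukia fqsq gvoxz nqsdt
Hunk 6: at line 1 remove [gkezc] add [bpox,eoo,ixar] -> 17 lines: sbwia bpox eoo ixar jbi wsf nzhj ddi hkhsx hkw zfyi bsu qget mukia fqsq gvoxz nqsdt
Hunk 7: at line 14 remove [fqsq] add [wqz,sjkn,ukw] -> 19 lines: sbwia bpox eoo ixar jbi wsf nzhj ddi hkhsx hkw zfyi bsu qget mukia wqz sjkn ukw gvoxz nqsdt
Final line 4: ixar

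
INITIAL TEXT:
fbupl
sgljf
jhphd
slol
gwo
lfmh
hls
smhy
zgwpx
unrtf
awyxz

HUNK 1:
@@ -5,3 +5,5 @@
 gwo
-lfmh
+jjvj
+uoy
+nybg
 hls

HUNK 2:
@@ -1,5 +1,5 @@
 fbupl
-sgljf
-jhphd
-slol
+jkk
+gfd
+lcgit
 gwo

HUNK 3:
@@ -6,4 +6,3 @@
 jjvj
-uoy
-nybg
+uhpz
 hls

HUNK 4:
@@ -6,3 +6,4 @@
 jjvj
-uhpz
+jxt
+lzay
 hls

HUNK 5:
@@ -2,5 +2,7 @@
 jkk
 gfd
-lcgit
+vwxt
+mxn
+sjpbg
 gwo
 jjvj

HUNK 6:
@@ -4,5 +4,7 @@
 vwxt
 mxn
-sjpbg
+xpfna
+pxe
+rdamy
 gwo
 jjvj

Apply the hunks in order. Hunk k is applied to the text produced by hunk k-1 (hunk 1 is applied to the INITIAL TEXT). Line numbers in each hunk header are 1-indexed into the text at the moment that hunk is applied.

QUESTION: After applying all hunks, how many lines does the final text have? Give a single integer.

Hunk 1: at line 5 remove [lfmh] add [jjvj,uoy,nybg] -> 13 lines: fbupl sgljf jhphd slol gwo jjvj uoy nybg hls smhy zgwpx unrtf awyxz
Hunk 2: at line 1 remove [sgljf,jhphd,slol] add [jkk,gfd,lcgit] -> 13 lines: fbupl jkk gfd lcgit gwo jjvj uoy nybg hls smhy zgwpx unrtf awyxz
Hunk 3: at line 6 remove [uoy,nybg] add [uhpz] -> 12 lines: fbupl jkk gfd lcgit gwo jjvj uhpz hls smhy zgwpx unrtf awyxz
Hunk 4: at line 6 remove [uhpz] add [jxt,lzay] -> 13 lines: fbupl jkk gfd lcgit gwo jjvj jxt lzay hls smhy zgwpx unrtf awyxz
Hunk 5: at line 2 remove [lcgit] add [vwxt,mxn,sjpbg] -> 15 lines: fbupl jkk gfd vwxt mxn sjpbg gwo jjvj jxt lzay hls smhy zgwpx unrtf awyxz
Hunk 6: at line 4 remove [sjpbg] add [xpfna,pxe,rdamy] -> 17 lines: fbupl jkk gfd vwxt mxn xpfna pxe rdamy gwo jjvj jxt lzay hls smhy zgwpx unrtf awyxz
Final line count: 17

Answer: 17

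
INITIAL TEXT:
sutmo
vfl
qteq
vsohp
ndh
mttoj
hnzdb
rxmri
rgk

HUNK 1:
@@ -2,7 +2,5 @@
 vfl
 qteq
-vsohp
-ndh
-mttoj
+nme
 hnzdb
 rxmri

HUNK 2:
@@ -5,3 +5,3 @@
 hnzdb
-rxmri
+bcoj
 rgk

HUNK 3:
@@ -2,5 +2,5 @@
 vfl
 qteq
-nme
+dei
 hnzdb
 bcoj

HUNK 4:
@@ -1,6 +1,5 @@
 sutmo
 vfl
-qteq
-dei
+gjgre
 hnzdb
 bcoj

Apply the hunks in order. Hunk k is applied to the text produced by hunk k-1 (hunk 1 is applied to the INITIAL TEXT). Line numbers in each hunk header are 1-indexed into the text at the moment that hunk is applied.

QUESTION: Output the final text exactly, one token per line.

Answer: sutmo
vfl
gjgre
hnzdb
bcoj
rgk

Derivation:
Hunk 1: at line 2 remove [vsohp,ndh,mttoj] add [nme] -> 7 lines: sutmo vfl qteq nme hnzdb rxmri rgk
Hunk 2: at line 5 remove [rxmri] add [bcoj] -> 7 lines: sutmo vfl qteq nme hnzdb bcoj rgk
Hunk 3: at line 2 remove [nme] add [dei] -> 7 lines: sutmo vfl qteq dei hnzdb bcoj rgk
Hunk 4: at line 1 remove [qteq,dei] add [gjgre] -> 6 lines: sutmo vfl gjgre hnzdb bcoj rgk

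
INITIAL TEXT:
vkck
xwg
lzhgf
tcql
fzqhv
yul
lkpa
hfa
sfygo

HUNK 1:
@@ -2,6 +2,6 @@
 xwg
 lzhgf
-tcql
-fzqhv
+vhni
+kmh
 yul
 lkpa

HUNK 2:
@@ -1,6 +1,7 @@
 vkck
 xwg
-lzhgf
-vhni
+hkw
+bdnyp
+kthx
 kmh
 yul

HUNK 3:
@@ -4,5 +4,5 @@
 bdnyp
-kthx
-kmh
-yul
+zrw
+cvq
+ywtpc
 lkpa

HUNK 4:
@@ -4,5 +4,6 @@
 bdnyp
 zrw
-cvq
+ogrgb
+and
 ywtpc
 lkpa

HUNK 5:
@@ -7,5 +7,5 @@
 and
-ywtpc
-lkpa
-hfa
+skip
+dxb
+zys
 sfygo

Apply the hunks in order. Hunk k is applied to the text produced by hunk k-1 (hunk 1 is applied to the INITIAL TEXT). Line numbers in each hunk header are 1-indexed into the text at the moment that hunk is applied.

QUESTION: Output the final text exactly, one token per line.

Answer: vkck
xwg
hkw
bdnyp
zrw
ogrgb
and
skip
dxb
zys
sfygo

Derivation:
Hunk 1: at line 2 remove [tcql,fzqhv] add [vhni,kmh] -> 9 lines: vkck xwg lzhgf vhni kmh yul lkpa hfa sfygo
Hunk 2: at line 1 remove [lzhgf,vhni] add [hkw,bdnyp,kthx] -> 10 lines: vkck xwg hkw bdnyp kthx kmh yul lkpa hfa sfygo
Hunk 3: at line 4 remove [kthx,kmh,yul] add [zrw,cvq,ywtpc] -> 10 lines: vkck xwg hkw bdnyp zrw cvq ywtpc lkpa hfa sfygo
Hunk 4: at line 4 remove [cvq] add [ogrgb,and] -> 11 lines: vkck xwg hkw bdnyp zrw ogrgb and ywtpc lkpa hfa sfygo
Hunk 5: at line 7 remove [ywtpc,lkpa,hfa] add [skip,dxb,zys] -> 11 lines: vkck xwg hkw bdnyp zrw ogrgb and skip dxb zys sfygo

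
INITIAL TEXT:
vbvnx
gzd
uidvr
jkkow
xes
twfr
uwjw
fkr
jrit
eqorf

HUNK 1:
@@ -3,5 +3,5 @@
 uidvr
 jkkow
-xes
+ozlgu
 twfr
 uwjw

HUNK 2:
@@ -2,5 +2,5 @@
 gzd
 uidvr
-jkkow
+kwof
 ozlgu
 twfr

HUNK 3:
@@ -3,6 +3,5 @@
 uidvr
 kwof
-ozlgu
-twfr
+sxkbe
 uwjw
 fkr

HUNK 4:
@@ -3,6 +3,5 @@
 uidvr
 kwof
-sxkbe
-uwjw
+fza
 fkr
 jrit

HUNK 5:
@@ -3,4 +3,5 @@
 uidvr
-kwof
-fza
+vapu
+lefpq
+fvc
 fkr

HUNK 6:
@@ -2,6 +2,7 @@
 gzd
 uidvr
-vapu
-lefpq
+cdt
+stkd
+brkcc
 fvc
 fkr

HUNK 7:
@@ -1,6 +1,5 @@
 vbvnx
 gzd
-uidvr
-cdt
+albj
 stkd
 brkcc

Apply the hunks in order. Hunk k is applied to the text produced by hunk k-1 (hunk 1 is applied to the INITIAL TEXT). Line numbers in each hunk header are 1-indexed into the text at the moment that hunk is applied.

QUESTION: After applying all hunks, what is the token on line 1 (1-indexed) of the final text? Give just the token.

Answer: vbvnx

Derivation:
Hunk 1: at line 3 remove [xes] add [ozlgu] -> 10 lines: vbvnx gzd uidvr jkkow ozlgu twfr uwjw fkr jrit eqorf
Hunk 2: at line 2 remove [jkkow] add [kwof] -> 10 lines: vbvnx gzd uidvr kwof ozlgu twfr uwjw fkr jrit eqorf
Hunk 3: at line 3 remove [ozlgu,twfr] add [sxkbe] -> 9 lines: vbvnx gzd uidvr kwof sxkbe uwjw fkr jrit eqorf
Hunk 4: at line 3 remove [sxkbe,uwjw] add [fza] -> 8 lines: vbvnx gzd uidvr kwof fza fkr jrit eqorf
Hunk 5: at line 3 remove [kwof,fza] add [vapu,lefpq,fvc] -> 9 lines: vbvnx gzd uidvr vapu lefpq fvc fkr jrit eqorf
Hunk 6: at line 2 remove [vapu,lefpq] add [cdt,stkd,brkcc] -> 10 lines: vbvnx gzd uidvr cdt stkd brkcc fvc fkr jrit eqorf
Hunk 7: at line 1 remove [uidvr,cdt] add [albj] -> 9 lines: vbvnx gzd albj stkd brkcc fvc fkr jrit eqorf
Final line 1: vbvnx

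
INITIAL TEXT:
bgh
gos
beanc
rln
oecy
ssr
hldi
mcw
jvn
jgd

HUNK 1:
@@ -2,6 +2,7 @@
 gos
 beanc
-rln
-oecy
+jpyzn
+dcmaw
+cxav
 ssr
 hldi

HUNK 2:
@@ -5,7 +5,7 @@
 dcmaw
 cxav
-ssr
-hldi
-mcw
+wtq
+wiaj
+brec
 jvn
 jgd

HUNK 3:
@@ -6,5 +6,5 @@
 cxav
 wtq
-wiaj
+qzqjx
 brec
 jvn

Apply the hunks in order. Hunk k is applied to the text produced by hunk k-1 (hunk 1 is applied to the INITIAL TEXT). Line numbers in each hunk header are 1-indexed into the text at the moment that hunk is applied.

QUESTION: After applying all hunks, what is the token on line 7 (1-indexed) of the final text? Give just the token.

Hunk 1: at line 2 remove [rln,oecy] add [jpyzn,dcmaw,cxav] -> 11 lines: bgh gos beanc jpyzn dcmaw cxav ssr hldi mcw jvn jgd
Hunk 2: at line 5 remove [ssr,hldi,mcw] add [wtq,wiaj,brec] -> 11 lines: bgh gos beanc jpyzn dcmaw cxav wtq wiaj brec jvn jgd
Hunk 3: at line 6 remove [wiaj] add [qzqjx] -> 11 lines: bgh gos beanc jpyzn dcmaw cxav wtq qzqjx brec jvn jgd
Final line 7: wtq

Answer: wtq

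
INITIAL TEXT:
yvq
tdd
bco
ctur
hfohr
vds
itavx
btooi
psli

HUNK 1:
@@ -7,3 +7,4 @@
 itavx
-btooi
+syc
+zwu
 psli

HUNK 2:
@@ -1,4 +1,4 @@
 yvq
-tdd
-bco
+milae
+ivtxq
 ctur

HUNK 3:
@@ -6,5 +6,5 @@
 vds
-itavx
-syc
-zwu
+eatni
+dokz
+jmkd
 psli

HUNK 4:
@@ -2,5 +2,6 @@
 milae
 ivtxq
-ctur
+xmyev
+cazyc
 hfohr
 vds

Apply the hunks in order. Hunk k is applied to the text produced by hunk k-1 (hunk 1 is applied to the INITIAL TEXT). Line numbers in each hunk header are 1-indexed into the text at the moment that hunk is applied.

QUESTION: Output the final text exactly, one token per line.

Hunk 1: at line 7 remove [btooi] add [syc,zwu] -> 10 lines: yvq tdd bco ctur hfohr vds itavx syc zwu psli
Hunk 2: at line 1 remove [tdd,bco] add [milae,ivtxq] -> 10 lines: yvq milae ivtxq ctur hfohr vds itavx syc zwu psli
Hunk 3: at line 6 remove [itavx,syc,zwu] add [eatni,dokz,jmkd] -> 10 lines: yvq milae ivtxq ctur hfohr vds eatni dokz jmkd psli
Hunk 4: at line 2 remove [ctur] add [xmyev,cazyc] -> 11 lines: yvq milae ivtxq xmyev cazyc hfohr vds eatni dokz jmkd psli

Answer: yvq
milae
ivtxq
xmyev
cazyc
hfohr
vds
eatni
dokz
jmkd
psli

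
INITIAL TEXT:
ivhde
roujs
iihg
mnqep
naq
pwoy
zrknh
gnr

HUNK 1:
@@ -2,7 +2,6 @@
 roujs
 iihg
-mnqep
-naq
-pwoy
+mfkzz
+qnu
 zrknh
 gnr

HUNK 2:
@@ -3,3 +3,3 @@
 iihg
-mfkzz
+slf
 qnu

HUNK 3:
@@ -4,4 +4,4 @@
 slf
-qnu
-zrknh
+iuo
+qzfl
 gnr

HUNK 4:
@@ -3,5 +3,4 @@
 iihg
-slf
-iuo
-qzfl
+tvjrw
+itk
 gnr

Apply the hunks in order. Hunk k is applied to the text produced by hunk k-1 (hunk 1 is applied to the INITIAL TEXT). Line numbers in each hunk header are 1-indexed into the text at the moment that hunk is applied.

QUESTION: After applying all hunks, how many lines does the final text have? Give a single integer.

Answer: 6

Derivation:
Hunk 1: at line 2 remove [mnqep,naq,pwoy] add [mfkzz,qnu] -> 7 lines: ivhde roujs iihg mfkzz qnu zrknh gnr
Hunk 2: at line 3 remove [mfkzz] add [slf] -> 7 lines: ivhde roujs iihg slf qnu zrknh gnr
Hunk 3: at line 4 remove [qnu,zrknh] add [iuo,qzfl] -> 7 lines: ivhde roujs iihg slf iuo qzfl gnr
Hunk 4: at line 3 remove [slf,iuo,qzfl] add [tvjrw,itk] -> 6 lines: ivhde roujs iihg tvjrw itk gnr
Final line count: 6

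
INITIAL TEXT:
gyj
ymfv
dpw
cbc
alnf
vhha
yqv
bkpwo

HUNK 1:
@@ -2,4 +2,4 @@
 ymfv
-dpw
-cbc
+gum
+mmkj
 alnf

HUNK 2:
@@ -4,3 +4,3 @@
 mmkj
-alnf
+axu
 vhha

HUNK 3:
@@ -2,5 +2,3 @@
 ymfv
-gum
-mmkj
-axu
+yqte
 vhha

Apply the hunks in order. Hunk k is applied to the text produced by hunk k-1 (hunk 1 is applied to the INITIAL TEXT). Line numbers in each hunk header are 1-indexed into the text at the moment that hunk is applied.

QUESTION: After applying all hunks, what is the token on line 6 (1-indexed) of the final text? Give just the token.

Answer: bkpwo

Derivation:
Hunk 1: at line 2 remove [dpw,cbc] add [gum,mmkj] -> 8 lines: gyj ymfv gum mmkj alnf vhha yqv bkpwo
Hunk 2: at line 4 remove [alnf] add [axu] -> 8 lines: gyj ymfv gum mmkj axu vhha yqv bkpwo
Hunk 3: at line 2 remove [gum,mmkj,axu] add [yqte] -> 6 lines: gyj ymfv yqte vhha yqv bkpwo
Final line 6: bkpwo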